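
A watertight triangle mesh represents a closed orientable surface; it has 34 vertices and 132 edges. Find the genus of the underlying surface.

Every face is a triangle and each edge borders two faces, so 3F = 2·132, giving F = 88.
χ = V − E + F = 34 − 132 + 88 = -10.
For a closed orientable surface χ = 2 − 2g, so g = (2 − (-10))/2 = 6.

6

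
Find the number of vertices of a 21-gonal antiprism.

An antiprism on an n-gon has two n-gon caps and 2n triangles: V = 2·21 = 42, E = 4·21 = 84, F = 2·21 + 2 = 44.

42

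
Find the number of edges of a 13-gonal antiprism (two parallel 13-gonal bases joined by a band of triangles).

An antiprism on an n-gon has two n-gon caps and 2n triangles: V = 2·13 = 26, E = 4·13 = 52, F = 2·13 + 2 = 28.
Check: V − E + F = 26 − 52 + 28 = 2.

52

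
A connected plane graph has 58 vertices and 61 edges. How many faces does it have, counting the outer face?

5

Euler's formula for a connected plane graph: V − E + F = 2, so F = 2 − 58 + 61 = 5.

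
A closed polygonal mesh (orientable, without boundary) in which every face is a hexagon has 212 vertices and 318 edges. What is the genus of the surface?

1

Every face is a hexagon and each edge borders two faces, so 6F = 2·318, giving F = 106.
χ = V − E + F = 212 − 318 + 106 = 0.
For a closed orientable surface χ = 2 − 2g, so g = (2 − (0))/2 = 1.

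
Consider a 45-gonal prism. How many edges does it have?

135

A prism on an n-gon has two n-gon bases and n rectangular sides: V = 2·45 = 90, E = 3·45 = 135, F = 45 + 2 = 47.
Check: V − E + F = 90 − 135 + 47 = 2.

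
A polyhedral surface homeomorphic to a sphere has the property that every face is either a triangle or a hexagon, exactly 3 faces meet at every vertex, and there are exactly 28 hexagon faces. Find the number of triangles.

4

Let x be the number of triangles; then F = 28 + x.
Edge–face incidences: 2E = 6·28 + 3·x = 168 + 3x.
Every vertex has degree 3, so 3V = 2E.
Euler: V − E + F = 2 ⇒ (2E)/3 − E + (28 + x) = 2.
Multiply by 6: 2·(2E) − 3·(2E) + 6·(28 + x) = 12, i.e. 168 + 6x − (168 + 3x) = 12.
Collecting terms: 3x = 12, so x = 4.
Then 2E = 168 + 3·4 = 180, so E = 90, V = 2E/3 = 60, F = 28 + 4 = 32.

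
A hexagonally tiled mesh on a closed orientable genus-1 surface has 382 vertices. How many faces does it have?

χ = 2 − 2·1 = 0, and every face is a hexagon so 6F = 2E.
V − E + F = 0 with E = 6F/2 gives 382 − (6/2 − 1)·F = 0, so F = 191 and E = 573.

191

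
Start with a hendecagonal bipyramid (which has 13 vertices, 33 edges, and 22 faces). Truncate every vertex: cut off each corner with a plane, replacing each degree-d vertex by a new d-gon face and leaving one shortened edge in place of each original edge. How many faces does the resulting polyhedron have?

35

Truncation replaces each original edge-end by a new vertex, so V′ = 2E = 66.
Each original edge survives, and each old vertex of degree d contributes d new edges; summing degrees gives Σd = 2E, so E′ = E + 2E = 3E = 99.
Each original face survives and each original vertex becomes one new face: F′ = F + V = 35.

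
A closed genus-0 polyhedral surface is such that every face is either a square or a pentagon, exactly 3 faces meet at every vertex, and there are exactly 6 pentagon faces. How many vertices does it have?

14

Let x be the number of squares; then F = 6 + x.
Edge–face incidences: 2E = 5·6 + 4·x = 30 + 4x.
Every vertex has degree 3, so 3V = 2E.
Euler: V − E + F = 2 ⇒ (2E)/3 − E + (6 + x) = 2.
Multiply by 6: 2·(2E) − 3·(2E) + 6·(6 + x) = 12, i.e. 36 + 6x − (30 + 4x) = 12.
Collecting terms: 2x + 6 = 12, so 2x = 6, so x = 3.
Then 2E = 30 + 4·3 = 42, so E = 21, V = 2E/3 = 14, F = 6 + 3 = 9.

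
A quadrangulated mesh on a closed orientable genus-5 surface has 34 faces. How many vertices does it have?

26

χ = 2 − 2·5 = -8, and every face is a square so 4F = 2E.
E = 4·34/2 = 68. Then V = -8 + E − F = -8 + 68 − 34 = 26.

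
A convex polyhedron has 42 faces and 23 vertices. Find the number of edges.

63

Here V − E + F = 2.
E = V + F − (2) = 23 + 42 − (2) = 63.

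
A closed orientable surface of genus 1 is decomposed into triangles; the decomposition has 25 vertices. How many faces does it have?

50

χ = 2 − 2·1 = 0, and every face is a triangle so 3F = 2E.
V − E + F = 0 with E = 3F/2 gives 25 − (3/2 − 1)·F = 0, so F = 50 and E = 75.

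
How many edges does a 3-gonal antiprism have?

An antiprism on an n-gon has two n-gon caps and 2n triangles: V = 2·3 = 6, E = 4·3 = 12, F = 2·3 + 2 = 8.
Check: V − E + F = 6 − 12 + 8 = 2.

12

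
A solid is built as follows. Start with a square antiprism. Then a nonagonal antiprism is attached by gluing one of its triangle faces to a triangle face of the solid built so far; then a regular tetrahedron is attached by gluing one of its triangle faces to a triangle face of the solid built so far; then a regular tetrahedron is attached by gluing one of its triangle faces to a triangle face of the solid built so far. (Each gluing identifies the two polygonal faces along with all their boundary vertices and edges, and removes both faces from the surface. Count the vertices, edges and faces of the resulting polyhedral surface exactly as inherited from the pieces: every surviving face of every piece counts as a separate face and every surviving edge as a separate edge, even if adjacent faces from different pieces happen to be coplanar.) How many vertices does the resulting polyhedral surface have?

25

A square antiprism: V=8, E=16, F=10.
Attach a nonagonal antiprism (V=18, E=36, F=20) along a 3-gon: merge 3 vertices and 3 edges, delete both glued faces → V=23, E=49, F=28.
Attach a regular tetrahedron (V=4, E=6, F=4) along a 3-gon: merge 3 vertices and 3 edges, delete both glued faces → V=24, E=52, F=30.
Attach a regular tetrahedron (V=4, E=6, F=4) along a 3-gon: merge 3 vertices and 3 edges, delete both glued faces → V=25, E=55, F=32.
Check: V − E + F = 25 − 55 + 32 = 2.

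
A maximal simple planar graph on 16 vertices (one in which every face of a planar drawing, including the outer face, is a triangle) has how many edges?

In a plane triangulation 3F = 2E and V − E + F = 2, so E = 3V − 6 = 3·16 − 6 = 42.

42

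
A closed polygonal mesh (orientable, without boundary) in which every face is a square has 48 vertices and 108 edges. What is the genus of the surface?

Every face is a square and each edge borders two faces, so 4F = 2·108, giving F = 54.
χ = V − E + F = 48 − 108 + 54 = -6.
For a closed orientable surface χ = 2 − 2g, so g = (2 − (-6))/2 = 4.

4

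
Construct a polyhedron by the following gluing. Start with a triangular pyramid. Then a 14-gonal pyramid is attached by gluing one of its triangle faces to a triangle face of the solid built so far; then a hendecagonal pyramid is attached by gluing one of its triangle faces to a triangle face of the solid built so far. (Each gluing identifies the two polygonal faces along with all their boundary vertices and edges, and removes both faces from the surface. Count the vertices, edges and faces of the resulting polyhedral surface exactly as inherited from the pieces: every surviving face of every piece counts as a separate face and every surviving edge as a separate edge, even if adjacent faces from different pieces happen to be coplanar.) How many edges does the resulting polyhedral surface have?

A triangular pyramid: V=4, E=6, F=4.
Attach a 14-gonal pyramid (V=15, E=28, F=15) along a 3-gon: merge 3 vertices and 3 edges, delete both glued faces → V=16, E=31, F=17.
Attach a hendecagonal pyramid (V=12, E=22, F=12) along a 3-gon: merge 3 vertices and 3 edges, delete both glued faces → V=25, E=50, F=27.
Check: V − E + F = 25 − 50 + 27 = 2.

50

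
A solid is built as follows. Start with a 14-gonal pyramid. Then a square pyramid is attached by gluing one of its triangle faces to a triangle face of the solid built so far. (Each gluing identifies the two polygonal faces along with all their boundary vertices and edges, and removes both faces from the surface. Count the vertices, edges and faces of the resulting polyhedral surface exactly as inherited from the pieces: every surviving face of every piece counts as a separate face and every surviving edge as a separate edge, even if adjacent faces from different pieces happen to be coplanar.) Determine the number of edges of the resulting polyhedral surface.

33

A 14-gonal pyramid: V=15, E=28, F=15.
Attach a square pyramid (V=5, E=8, F=5) along a 3-gon: merge 3 vertices and 3 edges, delete both glued faces → V=17, E=33, F=18.
Check: V − E + F = 17 − 33 + 18 = 2.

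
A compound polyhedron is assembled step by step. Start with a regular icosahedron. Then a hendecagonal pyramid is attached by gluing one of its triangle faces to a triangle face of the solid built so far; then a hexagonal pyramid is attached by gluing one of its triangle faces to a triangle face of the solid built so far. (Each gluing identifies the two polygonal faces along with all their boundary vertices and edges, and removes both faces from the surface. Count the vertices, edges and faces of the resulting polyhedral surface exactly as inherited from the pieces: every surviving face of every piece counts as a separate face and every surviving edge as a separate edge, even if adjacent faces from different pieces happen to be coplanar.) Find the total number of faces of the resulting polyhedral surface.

A regular icosahedron: V=12, E=30, F=20.
Attach a hendecagonal pyramid (V=12, E=22, F=12) along a 3-gon: merge 3 vertices and 3 edges, delete both glued faces → V=21, E=49, F=30.
Attach a hexagonal pyramid (V=7, E=12, F=7) along a 3-gon: merge 3 vertices and 3 edges, delete both glued faces → V=25, E=58, F=35.
Check: V − E + F = 25 − 58 + 35 = 2.

35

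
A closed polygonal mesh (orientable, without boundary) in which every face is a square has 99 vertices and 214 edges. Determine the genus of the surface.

5

Every face is a square and each edge borders two faces, so 4F = 2·214, giving F = 107.
χ = V − E + F = 99 − 214 + 107 = -8.
For a closed orientable surface χ = 2 − 2g, so g = (2 − (-8))/2 = 5.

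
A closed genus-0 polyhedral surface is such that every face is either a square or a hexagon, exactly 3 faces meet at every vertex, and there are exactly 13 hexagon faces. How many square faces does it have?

6

Let x be the number of squares; then F = 13 + x.
Edge–face incidences: 2E = 6·13 + 4·x = 78 + 4x.
Every vertex has degree 3, so 3V = 2E.
Euler: V − E + F = 2 ⇒ (2E)/3 − E + (13 + x) = 2.
Multiply by 6: 2·(2E) − 3·(2E) + 6·(13 + x) = 12, i.e. 78 + 6x − (78 + 4x) = 12.
Collecting terms: 2x = 12, so x = 6.
Then 2E = 78 + 4·6 = 102, so E = 51, V = 2E/3 = 34, F = 13 + 6 = 19.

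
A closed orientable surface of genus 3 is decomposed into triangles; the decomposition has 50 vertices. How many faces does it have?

χ = 2 − 2·3 = -4, and every face is a triangle so 3F = 2E.
V − E + F = -4 with E = 3F/2 gives 50 − (3/2 − 1)·F = -4, so F = 108 and E = 162.

108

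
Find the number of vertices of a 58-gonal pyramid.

A pyramid on an n-gon base has one n-gon and n triangles: V = 58 + 1 = 59, E = 2·58 = 116, F = 58 + 1 = 59.
Check: V − E + F = 59 − 116 + 59 = 2.

59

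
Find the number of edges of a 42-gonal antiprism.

168

An antiprism on an n-gon has two n-gon caps and 2n triangles: V = 2·42 = 84, E = 4·42 = 168, F = 2·42 + 2 = 86.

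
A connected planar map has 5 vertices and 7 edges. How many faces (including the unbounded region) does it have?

Euler's formula for a connected plane graph: V − E + F = 2, so F = 2 − 5 + 7 = 4.

4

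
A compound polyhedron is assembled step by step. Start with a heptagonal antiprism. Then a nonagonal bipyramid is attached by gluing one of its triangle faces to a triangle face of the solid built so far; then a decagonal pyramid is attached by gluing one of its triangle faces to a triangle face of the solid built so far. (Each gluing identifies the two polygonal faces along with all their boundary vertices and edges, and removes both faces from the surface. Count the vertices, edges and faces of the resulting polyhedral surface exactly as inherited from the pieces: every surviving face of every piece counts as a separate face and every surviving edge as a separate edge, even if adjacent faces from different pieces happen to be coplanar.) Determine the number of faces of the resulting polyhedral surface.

A heptagonal antiprism: V=14, E=28, F=16.
Attach a nonagonal bipyramid (V=11, E=27, F=18) along a 3-gon: merge 3 vertices and 3 edges, delete both glued faces → V=22, E=52, F=32.
Attach a decagonal pyramid (V=11, E=20, F=11) along a 3-gon: merge 3 vertices and 3 edges, delete both glued faces → V=30, E=69, F=41.
Check: V − E + F = 30 − 69 + 41 = 2.

41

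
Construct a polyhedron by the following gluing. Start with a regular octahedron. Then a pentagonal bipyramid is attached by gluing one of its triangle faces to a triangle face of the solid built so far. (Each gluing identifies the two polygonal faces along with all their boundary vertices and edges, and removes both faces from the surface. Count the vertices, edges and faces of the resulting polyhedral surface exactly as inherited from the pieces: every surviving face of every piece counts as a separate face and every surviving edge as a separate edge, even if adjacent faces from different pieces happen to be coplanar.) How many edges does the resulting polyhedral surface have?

24

A regular octahedron: V=6, E=12, F=8.
Attach a pentagonal bipyramid (V=7, E=15, F=10) along a 3-gon: merge 3 vertices and 3 edges, delete both glued faces → V=10, E=24, F=16.
Check: V − E + F = 10 − 24 + 16 = 2.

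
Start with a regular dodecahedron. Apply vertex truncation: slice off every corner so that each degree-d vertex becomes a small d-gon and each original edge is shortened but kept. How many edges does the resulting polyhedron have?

The base solid has V = 20, E = 30, F = 12.
Truncation replaces each original edge-end by a new vertex, so V′ = 2E = 60.
Each original edge survives, and each old vertex of degree d contributes d new edges; summing degrees gives Σd = 2E, so E′ = E + 2E = 3E = 90.
Each original face survives and each original vertex becomes one new face: F′ = F + V = 32.

90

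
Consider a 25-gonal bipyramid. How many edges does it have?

A bipyramid over an n-gon has 2n triangular faces and n + 2 vertices: V = 25 + 2 = 27, E = 3·25 = 75, F = 2·25 = 50.
Check: V − E + F = 27 − 75 + 50 = 2.

75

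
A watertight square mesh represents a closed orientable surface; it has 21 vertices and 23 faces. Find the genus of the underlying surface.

2

Every face is a square, so 2E = 4·23 = 92, giving E = 46.
χ = V − E + F = 21 − 46 + 23 = -2.
For a closed orientable surface χ = 2 − 2g, so g = (2 − (-2))/2 = 2.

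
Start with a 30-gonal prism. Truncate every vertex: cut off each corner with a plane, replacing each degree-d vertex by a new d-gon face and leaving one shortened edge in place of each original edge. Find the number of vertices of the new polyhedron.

180

The base solid has V = 60, E = 90, F = 32.
Truncation replaces each original edge-end by a new vertex, so V′ = 2E = 180.
Each original edge survives, and each old vertex of degree d contributes d new edges; summing degrees gives Σd = 2E, so E′ = E + 2E = 3E = 270.
Each original face survives and each original vertex becomes one new face: F′ = F + V = 92.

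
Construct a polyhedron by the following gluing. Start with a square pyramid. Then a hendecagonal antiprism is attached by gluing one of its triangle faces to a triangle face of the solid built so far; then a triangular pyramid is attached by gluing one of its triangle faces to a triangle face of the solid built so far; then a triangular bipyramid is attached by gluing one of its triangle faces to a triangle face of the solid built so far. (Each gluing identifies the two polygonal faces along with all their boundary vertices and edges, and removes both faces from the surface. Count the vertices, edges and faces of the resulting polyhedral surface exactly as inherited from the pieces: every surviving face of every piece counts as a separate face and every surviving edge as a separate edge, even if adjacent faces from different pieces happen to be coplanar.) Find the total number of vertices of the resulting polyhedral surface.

27

A square pyramid: V=5, E=8, F=5.
Attach a hendecagonal antiprism (V=22, E=44, F=24) along a 3-gon: merge 3 vertices and 3 edges, delete both glued faces → V=24, E=49, F=27.
Attach a triangular pyramid (V=4, E=6, F=4) along a 3-gon: merge 3 vertices and 3 edges, delete both glued faces → V=25, E=52, F=29.
Attach a triangular bipyramid (V=5, E=9, F=6) along a 3-gon: merge 3 vertices and 3 edges, delete both glued faces → V=27, E=58, F=33.
Check: V − E + F = 27 − 58 + 33 = 2.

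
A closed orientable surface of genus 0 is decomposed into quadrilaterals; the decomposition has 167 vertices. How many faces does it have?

χ = 2 − 2·0 = 2, and every face is a square so 4F = 2E.
V − E + F = 2 with E = 4F/2 gives 167 − (4/2 − 1)·F = 2, so F = 165 and E = 330.

165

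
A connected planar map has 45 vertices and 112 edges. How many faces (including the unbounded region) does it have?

69

Euler's formula for a connected plane graph: V − E + F = 2, so F = 2 − 45 + 112 = 69.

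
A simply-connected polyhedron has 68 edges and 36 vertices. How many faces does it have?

Here V − E + F = 2.
F = 2 − V + E = 2 − 36 + 68 = 34.

34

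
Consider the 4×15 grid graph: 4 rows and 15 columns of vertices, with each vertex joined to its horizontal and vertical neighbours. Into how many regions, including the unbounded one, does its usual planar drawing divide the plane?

43

The grid has V = 4·15 = 60 vertices and E = 4·14 + 15·3 = 101 edges.
F = 2 − V + E = 2 − 60 + 101 = 43.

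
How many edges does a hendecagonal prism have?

33

A prism on an n-gon has two n-gon bases and n rectangular sides: V = 2·11 = 22, E = 3·11 = 33, F = 11 + 2 = 13.
Check: V − E + F = 22 − 33 + 13 = 2.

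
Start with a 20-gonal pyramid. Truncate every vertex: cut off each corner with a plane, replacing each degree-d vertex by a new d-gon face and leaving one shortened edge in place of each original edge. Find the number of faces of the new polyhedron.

42

The base solid has V = 21, E = 40, F = 21.
Truncation replaces each original edge-end by a new vertex, so V′ = 2E = 80.
Each original edge survives, and each old vertex of degree d contributes d new edges; summing degrees gives Σd = 2E, so E′ = E + 2E = 3E = 120.
Each original face survives and each original vertex becomes one new face: F′ = F + V = 42.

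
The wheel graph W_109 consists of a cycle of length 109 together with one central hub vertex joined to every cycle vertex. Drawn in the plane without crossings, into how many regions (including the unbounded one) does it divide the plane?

W_109 has V = 109 + 1 = 110 vertices and E = 2·109 = 218 edges.
By Euler's formula F = 2 − V + E = 2 − 110 + 218 = 110.

110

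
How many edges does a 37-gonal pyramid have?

74

A pyramid on an n-gon base has one n-gon and n triangles: V = 37 + 1 = 38, E = 2·37 = 74, F = 37 + 1 = 38.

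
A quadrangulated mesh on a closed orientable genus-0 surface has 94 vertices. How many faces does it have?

χ = 2 − 2·0 = 2, and every face is a square so 4F = 2E.
V − E + F = 2 with E = 4F/2 gives 94 − (4/2 − 1)·F = 2, so F = 92 and E = 184.

92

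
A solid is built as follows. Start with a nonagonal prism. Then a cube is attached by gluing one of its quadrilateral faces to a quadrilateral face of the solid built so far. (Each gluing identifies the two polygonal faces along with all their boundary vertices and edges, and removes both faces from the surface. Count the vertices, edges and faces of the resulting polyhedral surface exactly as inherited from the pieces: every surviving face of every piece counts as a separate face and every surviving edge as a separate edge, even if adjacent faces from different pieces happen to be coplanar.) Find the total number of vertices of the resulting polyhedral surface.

A nonagonal prism: V=18, E=27, F=11.
Attach a cube (V=8, E=12, F=6) along a 4-gon: merge 4 vertices and 4 edges, delete both glued faces → V=22, E=35, F=15.
Check: V − E + F = 22 − 35 + 15 = 2.

22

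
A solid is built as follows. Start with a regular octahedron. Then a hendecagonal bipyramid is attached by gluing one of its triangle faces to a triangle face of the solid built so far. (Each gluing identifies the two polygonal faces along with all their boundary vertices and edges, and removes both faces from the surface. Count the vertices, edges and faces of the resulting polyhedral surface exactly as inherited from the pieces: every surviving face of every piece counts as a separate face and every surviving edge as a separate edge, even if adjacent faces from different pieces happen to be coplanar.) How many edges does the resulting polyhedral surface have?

42

A regular octahedron: V=6, E=12, F=8.
Attach a hendecagonal bipyramid (V=13, E=33, F=22) along a 3-gon: merge 3 vertices and 3 edges, delete both glued faces → V=16, E=42, F=28.
Check: V − E + F = 16 − 42 + 28 = 2.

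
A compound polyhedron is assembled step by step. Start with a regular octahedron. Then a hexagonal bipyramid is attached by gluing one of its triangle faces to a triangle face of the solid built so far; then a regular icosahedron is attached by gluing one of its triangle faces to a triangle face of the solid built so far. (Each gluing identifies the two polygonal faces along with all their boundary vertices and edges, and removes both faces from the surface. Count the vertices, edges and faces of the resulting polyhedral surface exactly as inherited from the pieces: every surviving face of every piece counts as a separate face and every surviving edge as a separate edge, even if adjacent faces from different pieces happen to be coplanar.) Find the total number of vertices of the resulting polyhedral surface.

20

A regular octahedron: V=6, E=12, F=8.
Attach a hexagonal bipyramid (V=8, E=18, F=12) along a 3-gon: merge 3 vertices and 3 edges, delete both glued faces → V=11, E=27, F=18.
Attach a regular icosahedron (V=12, E=30, F=20) along a 3-gon: merge 3 vertices and 3 edges, delete both glued faces → V=20, E=54, F=36.
Check: V − E + F = 20 − 54 + 36 = 2.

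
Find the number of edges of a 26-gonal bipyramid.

A bipyramid over an n-gon has 2n triangular faces and n + 2 vertices: V = 26 + 2 = 28, E = 3·26 = 78, F = 2·26 = 52.

78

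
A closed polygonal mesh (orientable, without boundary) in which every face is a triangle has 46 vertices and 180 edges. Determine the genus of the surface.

8

Every face is a triangle and each edge borders two faces, so 3F = 2·180, giving F = 120.
χ = V − E + F = 46 − 180 + 120 = -14.
For a closed orientable surface χ = 2 − 2g, so g = (2 − (-14))/2 = 8.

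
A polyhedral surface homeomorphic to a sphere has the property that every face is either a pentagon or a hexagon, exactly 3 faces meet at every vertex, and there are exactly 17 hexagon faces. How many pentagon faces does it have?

12

Let x be the number of pentagons; then F = 17 + x.
Edge–face incidences: 2E = 6·17 + 5·x = 102 + 5x.
Every vertex has degree 3, so 3V = 2E.
Euler: V − E + F = 2 ⇒ (2E)/3 − E + (17 + x) = 2.
Multiply by 6: 2·(2E) − 3·(2E) + 6·(17 + x) = 12, i.e. 102 + 6x − (102 + 5x) = 12.
Collecting terms: x = 12.
Then 2E = 102 + 5·12 = 162, so E = 81, V = 2E/3 = 54, F = 17 + 12 = 29.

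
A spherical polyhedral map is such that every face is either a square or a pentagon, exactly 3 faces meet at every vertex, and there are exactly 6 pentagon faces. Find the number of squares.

3

Let x be the number of squares; then F = 6 + x.
Edge–face incidences: 2E = 5·6 + 4·x = 30 + 4x.
Every vertex has degree 3, so 3V = 2E.
Euler: V − E + F = 2 ⇒ (2E)/3 − E + (6 + x) = 2.
Multiply by 6: 2·(2E) − 3·(2E) + 6·(6 + x) = 12, i.e. 36 + 6x − (30 + 4x) = 12.
Collecting terms: 2x + 6 = 12, so 2x = 6, so x = 3.
Then 2E = 30 + 4·3 = 42, so E = 21, V = 2E/3 = 14, F = 6 + 3 = 9.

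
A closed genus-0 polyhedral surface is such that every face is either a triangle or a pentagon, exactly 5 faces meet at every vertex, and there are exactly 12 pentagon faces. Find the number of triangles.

Let x be the number of triangles; then F = 12 + x.
Edge–face incidences: 2E = 5·12 + 3·x = 60 + 3x.
Every vertex has degree 5, so 5V = 2E.
Euler: V − E + F = 2 ⇒ (2E)/5 − E + (12 + x) = 2.
Multiply by 10: 2·(2E) − 5·(2E) + 10·(12 + x) = 20, i.e. 120 + 10x − 3·(60 + 3x) = 20.
Collecting terms: x − 60 = 20, so x = 80.
Then 2E = 60 + 3·80 = 300, so E = 150, V = 2E/5 = 60, F = 12 + 80 = 92.

80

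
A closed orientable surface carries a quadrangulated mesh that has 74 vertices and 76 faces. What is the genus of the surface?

Every face is a square, so 2E = 4·76 = 304, giving E = 152.
χ = V − E + F = 74 − 152 + 76 = -2.
For a closed orientable surface χ = 2 − 2g, so g = (2 − (-2))/2 = 2.

2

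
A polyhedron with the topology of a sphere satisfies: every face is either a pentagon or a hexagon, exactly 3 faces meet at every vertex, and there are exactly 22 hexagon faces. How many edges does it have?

Let x be the number of pentagons; then F = 22 + x.
Edge–face incidences: 2E = 6·22 + 5·x = 132 + 5x.
Every vertex has degree 3, so 3V = 2E.
Euler: V − E + F = 2 ⇒ (2E)/3 − E + (22 + x) = 2.
Multiply by 6: 2·(2E) − 3·(2E) + 6·(22 + x) = 12, i.e. 132 + 6x − (132 + 5x) = 12.
Collecting terms: x = 12.
Then 2E = 132 + 5·12 = 192, so E = 96, V = 2E/3 = 64, F = 22 + 12 = 34.

96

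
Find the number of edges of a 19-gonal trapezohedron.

76

The n-trapezohedron (dual of the n-antiprism) has V = 2·19 + 2 = 40, E = 4·19 = 76, F = 2·19 = 38.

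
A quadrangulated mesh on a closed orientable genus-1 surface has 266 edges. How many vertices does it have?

133

χ = 2 − 2·1 = 0, and every face is a square so 4F = 2E.
F = 2E/4 = 133. Then V = 0 + E − F = 0 + 266 − 133 = 133.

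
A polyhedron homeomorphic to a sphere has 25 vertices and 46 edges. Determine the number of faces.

Here V − E + F = 2.
F = 2 − V + E = 2 − 25 + 46 = 23.

23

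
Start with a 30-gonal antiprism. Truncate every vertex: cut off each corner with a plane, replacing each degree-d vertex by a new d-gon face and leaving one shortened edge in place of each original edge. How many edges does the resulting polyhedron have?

The base solid has V = 60, E = 120, F = 62.
Truncation replaces each original edge-end by a new vertex, so V′ = 2E = 240.
Each original edge survives, and each old vertex of degree d contributes d new edges; summing degrees gives Σd = 2E, so E′ = E + 2E = 3E = 360.
Each original face survives and each original vertex becomes one new face: F′ = F + V = 122.

360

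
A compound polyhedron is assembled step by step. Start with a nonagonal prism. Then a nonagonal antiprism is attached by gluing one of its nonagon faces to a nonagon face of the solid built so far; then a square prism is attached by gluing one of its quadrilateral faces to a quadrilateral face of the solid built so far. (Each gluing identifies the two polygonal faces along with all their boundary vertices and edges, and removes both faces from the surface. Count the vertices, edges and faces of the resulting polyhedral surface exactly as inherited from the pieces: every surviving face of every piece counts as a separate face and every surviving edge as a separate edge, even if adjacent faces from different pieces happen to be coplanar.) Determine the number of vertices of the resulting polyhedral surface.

31

A nonagonal prism: V=18, E=27, F=11.
Attach a nonagonal antiprism (V=18, E=36, F=20) along a 9-gon: merge 9 vertices and 9 edges, delete both glued faces → V=27, E=54, F=29.
Attach a square prism (V=8, E=12, F=6) along a 4-gon: merge 4 vertices and 4 edges, delete both glued faces → V=31, E=62, F=33.
Check: V − E + F = 31 − 62 + 33 = 2.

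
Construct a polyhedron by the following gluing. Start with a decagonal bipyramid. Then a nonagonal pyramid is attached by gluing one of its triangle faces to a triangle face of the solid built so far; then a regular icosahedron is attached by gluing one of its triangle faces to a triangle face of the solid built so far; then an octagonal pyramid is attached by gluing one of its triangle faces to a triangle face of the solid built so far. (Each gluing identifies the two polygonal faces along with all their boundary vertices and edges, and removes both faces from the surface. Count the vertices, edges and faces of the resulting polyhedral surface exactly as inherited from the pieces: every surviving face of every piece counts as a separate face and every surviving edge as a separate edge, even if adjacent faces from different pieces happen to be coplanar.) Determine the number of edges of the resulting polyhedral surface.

85

A decagonal bipyramid: V=12, E=30, F=20.
Attach a nonagonal pyramid (V=10, E=18, F=10) along a 3-gon: merge 3 vertices and 3 edges, delete both glued faces → V=19, E=45, F=28.
Attach a regular icosahedron (V=12, E=30, F=20) along a 3-gon: merge 3 vertices and 3 edges, delete both glued faces → V=28, E=72, F=46.
Attach an octagonal pyramid (V=9, E=16, F=9) along a 3-gon: merge 3 vertices and 3 edges, delete both glued faces → V=34, E=85, F=53.
Check: V − E + F = 34 − 85 + 53 = 2.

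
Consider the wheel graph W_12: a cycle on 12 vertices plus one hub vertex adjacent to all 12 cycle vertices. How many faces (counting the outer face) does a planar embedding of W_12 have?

13

W_12 has V = 12 + 1 = 13 vertices and E = 2·12 = 24 edges.
By Euler's formula F = 2 − V + E = 2 − 13 + 24 = 13.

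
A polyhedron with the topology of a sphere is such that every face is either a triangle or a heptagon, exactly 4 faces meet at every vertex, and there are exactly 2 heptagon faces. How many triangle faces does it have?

Let x be the number of triangles; then F = 2 + x.
Edge–face incidences: 2E = 7·2 + 3·x = 14 + 3x.
Every vertex has degree 4, so 4V = 2E.
Euler: V − E + F = 2 ⇒ (2E)/4 − E + (2 + x) = 2.
Multiply by 8: 2·(2E) − 4·(2E) + 8·(2 + x) = 16, i.e. 16 + 8x − 2·(14 + 3x) = 16.
Collecting terms: 2x − 12 = 16, so 2x = 28, so x = 14.
Then 2E = 14 + 3·14 = 56, so E = 28, V = 2E/4 = 14, F = 2 + 14 = 16.

14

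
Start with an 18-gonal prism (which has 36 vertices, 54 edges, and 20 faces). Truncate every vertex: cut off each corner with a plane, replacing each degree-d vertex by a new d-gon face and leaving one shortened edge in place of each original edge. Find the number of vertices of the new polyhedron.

108

Truncation replaces each original edge-end by a new vertex, so V′ = 2E = 108.
Each original edge survives, and each old vertex of degree d contributes d new edges; summing degrees gives Σd = 2E, so E′ = E + 2E = 3E = 162.
Each original face survives and each original vertex becomes one new face: F′ = F + V = 56.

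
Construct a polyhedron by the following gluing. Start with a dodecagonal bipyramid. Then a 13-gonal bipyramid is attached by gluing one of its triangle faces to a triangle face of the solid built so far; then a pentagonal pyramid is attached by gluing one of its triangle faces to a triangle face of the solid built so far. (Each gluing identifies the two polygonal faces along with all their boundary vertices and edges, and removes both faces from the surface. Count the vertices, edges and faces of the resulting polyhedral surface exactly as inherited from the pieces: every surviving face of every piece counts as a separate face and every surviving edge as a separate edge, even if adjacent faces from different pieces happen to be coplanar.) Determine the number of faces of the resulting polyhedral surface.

52

A dodecagonal bipyramid: V=14, E=36, F=24.
Attach a 13-gonal bipyramid (V=15, E=39, F=26) along a 3-gon: merge 3 vertices and 3 edges, delete both glued faces → V=26, E=72, F=48.
Attach a pentagonal pyramid (V=6, E=10, F=6) along a 3-gon: merge 3 vertices and 3 edges, delete both glued faces → V=29, E=79, F=52.
Check: V − E + F = 29 − 79 + 52 = 2.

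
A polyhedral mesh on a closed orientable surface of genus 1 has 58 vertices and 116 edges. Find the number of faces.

58

For a closed orientable surface of genus 1, χ = 2 − 2·1 = 0.
F = 0 − V + E = 0 − 58 + 116 = 58.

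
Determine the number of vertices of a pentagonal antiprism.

10

An antiprism on an n-gon has two n-gon caps and 2n triangles: V = 2·5 = 10, E = 4·5 = 20, F = 2·5 + 2 = 12.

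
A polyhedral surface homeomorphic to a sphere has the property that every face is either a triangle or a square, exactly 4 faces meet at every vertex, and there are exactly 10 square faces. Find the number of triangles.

Let x be the number of triangles; then F = 10 + x.
Edge–face incidences: 2E = 4·10 + 3·x = 40 + 3x.
Every vertex has degree 4, so 4V = 2E.
Euler: V − E + F = 2 ⇒ (2E)/4 − E + (10 + x) = 2.
Multiply by 8: 2·(2E) − 4·(2E) + 8·(10 + x) = 16, i.e. 80 + 8x − 2·(40 + 3x) = 16.
Collecting terms: 2x = 16, so x = 8.
Then 2E = 40 + 3·8 = 64, so E = 32, V = 2E/4 = 16, F = 10 + 8 = 18.

8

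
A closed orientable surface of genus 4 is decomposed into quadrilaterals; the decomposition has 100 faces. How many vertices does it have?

94

χ = 2 − 2·4 = -6, and every face is a square so 4F = 2E.
E = 4·100/2 = 200. Then V = -6 + E − F = -6 + 200 − 100 = 94.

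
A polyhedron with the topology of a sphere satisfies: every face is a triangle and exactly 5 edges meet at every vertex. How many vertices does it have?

12

Each face has 3 edges and each edge borders two faces, so 2E = 3F.
Each vertex has degree 5, so 5V = 2E and hence V = 3F/5.
Euler: V − E + F = 2 ⇒ (3F/5) − (3F/2) + F = 2.
Multiply by 10: (6 − 15 + 10)F = 20, i.e. 1F = 20.
So F = 20, E = 3·20/2 = 30, V = 3·20/5 = 12.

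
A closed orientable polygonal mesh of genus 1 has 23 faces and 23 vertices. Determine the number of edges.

46

For a closed orientable surface of genus 1, χ = 2 − 2·1 = 0.
E = V + F − (0) = 23 + 23 − (0) = 46.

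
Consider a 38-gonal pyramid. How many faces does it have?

A pyramid on an n-gon base has one n-gon and n triangles: V = 38 + 1 = 39, E = 2·38 = 76, F = 38 + 1 = 39.

39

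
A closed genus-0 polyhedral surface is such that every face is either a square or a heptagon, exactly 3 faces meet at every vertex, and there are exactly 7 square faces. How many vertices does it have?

Let x be the number of heptagons; then F = 7 + x.
Edge–face incidences: 2E = 4·7 + 7·x = 28 + 7x.
Every vertex has degree 3, so 3V = 2E.
Euler: V − E + F = 2 ⇒ (2E)/3 − E + (7 + x) = 2.
Multiply by 6: 2·(2E) − 3·(2E) + 6·(7 + x) = 12, i.e. 42 + 6x − (28 + 7x) = 12.
Collecting terms: −x + 14 = 12, so −x = −2, so x = 2.
Then 2E = 28 + 7·2 = 42, so E = 21, V = 2E/3 = 14, F = 7 + 2 = 9.

14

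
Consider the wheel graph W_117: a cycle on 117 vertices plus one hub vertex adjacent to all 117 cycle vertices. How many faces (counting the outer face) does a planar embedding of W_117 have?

118

W_117 has V = 117 + 1 = 118 vertices and E = 2·117 = 234 edges.
By Euler's formula F = 2 − V + E = 2 − 118 + 234 = 118.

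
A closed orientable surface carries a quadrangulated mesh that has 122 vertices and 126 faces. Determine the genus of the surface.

3

Every face is a square, so 2E = 4·126 = 504, giving E = 252.
χ = V − E + F = 122 − 252 + 126 = -4.
For a closed orientable surface χ = 2 − 2g, so g = (2 − (-4))/2 = 3.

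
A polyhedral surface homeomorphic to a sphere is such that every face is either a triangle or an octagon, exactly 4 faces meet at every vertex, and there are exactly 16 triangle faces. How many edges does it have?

32

Let x be the number of octagons; then F = 16 + x.
Edge–face incidences: 2E = 3·16 + 8·x = 48 + 8x.
Every vertex has degree 4, so 4V = 2E.
Euler: V − E + F = 2 ⇒ (2E)/4 − E + (16 + x) = 2.
Multiply by 8: 2·(2E) − 4·(2E) + 8·(16 + x) = 16, i.e. 128 + 8x − 2·(48 + 8x) = 16.
Collecting terms: −8x + 32 = 16, so −8x = −16, so x = 2.
Then 2E = 48 + 8·2 = 64, so E = 32, V = 2E/4 = 16, F = 16 + 2 = 18.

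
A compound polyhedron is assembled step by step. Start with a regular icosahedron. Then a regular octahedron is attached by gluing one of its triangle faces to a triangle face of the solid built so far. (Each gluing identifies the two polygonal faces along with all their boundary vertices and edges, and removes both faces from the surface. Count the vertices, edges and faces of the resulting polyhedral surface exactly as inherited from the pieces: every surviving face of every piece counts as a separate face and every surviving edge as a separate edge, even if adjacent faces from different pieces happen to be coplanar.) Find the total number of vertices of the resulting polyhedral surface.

A regular icosahedron: V=12, E=30, F=20.
Attach a regular octahedron (V=6, E=12, F=8) along a 3-gon: merge 3 vertices and 3 edges, delete both glued faces → V=15, E=39, F=26.
Check: V − E + F = 15 − 39 + 26 = 2.

15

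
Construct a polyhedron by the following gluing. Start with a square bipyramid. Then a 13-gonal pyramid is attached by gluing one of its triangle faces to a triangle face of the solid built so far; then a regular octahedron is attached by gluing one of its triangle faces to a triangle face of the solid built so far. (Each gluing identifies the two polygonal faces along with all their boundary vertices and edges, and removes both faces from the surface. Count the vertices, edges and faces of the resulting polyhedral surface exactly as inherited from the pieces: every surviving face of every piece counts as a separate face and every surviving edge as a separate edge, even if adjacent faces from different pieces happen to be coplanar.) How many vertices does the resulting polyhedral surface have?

A square bipyramid: V=6, E=12, F=8.
Attach a 13-gonal pyramid (V=14, E=26, F=14) along a 3-gon: merge 3 vertices and 3 edges, delete both glued faces → V=17, E=35, F=20.
Attach a regular octahedron (V=6, E=12, F=8) along a 3-gon: merge 3 vertices and 3 edges, delete both glued faces → V=20, E=44, F=26.
Check: V − E + F = 20 − 44 + 26 = 2.

20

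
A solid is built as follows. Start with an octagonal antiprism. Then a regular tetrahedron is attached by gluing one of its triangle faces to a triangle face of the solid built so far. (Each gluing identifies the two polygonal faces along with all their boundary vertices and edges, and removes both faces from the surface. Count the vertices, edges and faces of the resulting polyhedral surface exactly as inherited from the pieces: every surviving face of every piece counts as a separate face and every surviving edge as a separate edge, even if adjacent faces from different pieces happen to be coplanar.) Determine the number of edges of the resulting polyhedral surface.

35

An octagonal antiprism: V=16, E=32, F=18.
Attach a regular tetrahedron (V=4, E=6, F=4) along a 3-gon: merge 3 vertices and 3 edges, delete both glued faces → V=17, E=35, F=20.
Check: V − E + F = 17 − 35 + 20 = 2.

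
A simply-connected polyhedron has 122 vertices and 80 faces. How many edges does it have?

Here V − E + F = 2.
E = V + F − (2) = 122 + 80 − (2) = 200.

200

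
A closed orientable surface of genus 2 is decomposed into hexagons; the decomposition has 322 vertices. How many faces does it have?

χ = 2 − 2·2 = -2, and every face is a hexagon so 6F = 2E.
V − E + F = -2 with E = 6F/2 gives 322 − (6/2 − 1)·F = -2, so F = 162 and E = 486.

162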